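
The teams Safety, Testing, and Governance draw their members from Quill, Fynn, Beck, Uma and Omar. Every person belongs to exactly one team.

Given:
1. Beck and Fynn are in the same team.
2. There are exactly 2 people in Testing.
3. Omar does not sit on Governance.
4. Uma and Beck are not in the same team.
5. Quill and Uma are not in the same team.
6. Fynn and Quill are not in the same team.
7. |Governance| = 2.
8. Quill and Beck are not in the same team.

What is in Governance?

From (3): Omar ∉ Governance.
Suppose Quill ∈ Governance: no assignment then satisfies all the clues, so Quill ∉ Governance.

Governance = {Beck, Fynn}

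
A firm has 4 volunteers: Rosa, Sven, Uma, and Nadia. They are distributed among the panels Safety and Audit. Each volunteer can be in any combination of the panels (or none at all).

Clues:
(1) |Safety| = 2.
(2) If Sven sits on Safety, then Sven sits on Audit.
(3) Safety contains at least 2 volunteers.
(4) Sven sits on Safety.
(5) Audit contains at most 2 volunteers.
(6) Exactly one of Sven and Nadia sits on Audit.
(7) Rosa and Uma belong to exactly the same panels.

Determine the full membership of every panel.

Safety = {Nadia, Sven}; Audit = {Sven}

From (4): Sven ∈ Safety.
(2): Sven ∈ Audit.
(6) (exactly one): Nadia ∉ Audit.
Suppose Rosa ∈ Safety: no assignment then satisfies all the clues, so Rosa ∉ Safety.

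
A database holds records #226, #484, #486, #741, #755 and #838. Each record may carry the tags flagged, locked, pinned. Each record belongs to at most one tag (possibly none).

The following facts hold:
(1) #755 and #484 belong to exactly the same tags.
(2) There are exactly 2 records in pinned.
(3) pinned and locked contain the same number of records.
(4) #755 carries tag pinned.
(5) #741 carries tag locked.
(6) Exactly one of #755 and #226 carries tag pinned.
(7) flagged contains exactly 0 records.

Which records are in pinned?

pinned = {#484, #755}

From (4): #755 ∈ pinned.
From (5): #741 ∈ locked.
(1): #484 matches #755: #484 ∉ flagged.
(1): #484 matches #755: #484 ∉ locked.
(1): #484 matches #755: #484 ∈ pinned.
(2): pinned already has 2, so the rest are out.
(7): flagged already has 0, so the rest are out.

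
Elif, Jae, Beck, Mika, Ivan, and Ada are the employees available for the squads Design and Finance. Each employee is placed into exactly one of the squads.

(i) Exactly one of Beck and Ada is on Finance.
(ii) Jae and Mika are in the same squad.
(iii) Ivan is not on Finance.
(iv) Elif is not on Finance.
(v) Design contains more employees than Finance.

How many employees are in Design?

5

From (iii): Ivan ∉ Finance.
From (iv): Elif ∉ Finance.
Only one squad left: Elif ∈ Design.
Only one squad left: Ivan ∈ Design.
Suppose Jae ∉ Design: no assignment then satisfies all the clues, so Jae ∈ Design.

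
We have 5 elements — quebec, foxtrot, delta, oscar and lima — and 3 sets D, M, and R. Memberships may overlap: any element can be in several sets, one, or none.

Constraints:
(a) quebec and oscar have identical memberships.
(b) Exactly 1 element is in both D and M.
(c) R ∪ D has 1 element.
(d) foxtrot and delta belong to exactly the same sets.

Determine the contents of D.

D = {lima}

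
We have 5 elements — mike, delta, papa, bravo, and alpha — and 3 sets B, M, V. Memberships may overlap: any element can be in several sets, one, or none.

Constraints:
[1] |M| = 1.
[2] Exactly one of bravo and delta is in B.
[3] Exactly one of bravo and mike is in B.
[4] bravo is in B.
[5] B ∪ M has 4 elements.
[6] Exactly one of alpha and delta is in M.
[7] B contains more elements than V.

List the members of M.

M = {delta}

From (4): bravo ∈ B.
(2) (exactly one): delta ∉ B.
(3) (exactly one): mike ∉ B.
Suppose mike ∈ M: no assignment then satisfies all the clues, so mike ∉ M.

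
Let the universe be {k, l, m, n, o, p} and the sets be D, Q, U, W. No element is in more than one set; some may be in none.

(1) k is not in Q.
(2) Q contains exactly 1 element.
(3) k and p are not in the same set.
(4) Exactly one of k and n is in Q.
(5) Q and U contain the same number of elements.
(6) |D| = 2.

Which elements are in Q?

From (1): k ∉ Q.
(4) (exactly one): n ∈ Q.
(2): Q already has 1, so the rest are out.

Q = {n}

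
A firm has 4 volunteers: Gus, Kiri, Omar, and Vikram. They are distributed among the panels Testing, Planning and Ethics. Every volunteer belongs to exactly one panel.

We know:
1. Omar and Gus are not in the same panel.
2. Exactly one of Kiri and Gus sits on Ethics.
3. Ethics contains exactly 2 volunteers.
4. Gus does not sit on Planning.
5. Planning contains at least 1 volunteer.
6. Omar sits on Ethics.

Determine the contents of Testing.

From (4): Gus ∉ Planning.
From (6): Omar ∈ Ethics.
(1): Gus ∉ Ethics.
(2) (exactly one): Kiri ∈ Ethics.
(3): Ethics already has 2, so the rest are out.
(5): only 1 candidates remain for Planning, so all are in.
Only one panel left: Gus ∈ Testing.

Testing = {Gus}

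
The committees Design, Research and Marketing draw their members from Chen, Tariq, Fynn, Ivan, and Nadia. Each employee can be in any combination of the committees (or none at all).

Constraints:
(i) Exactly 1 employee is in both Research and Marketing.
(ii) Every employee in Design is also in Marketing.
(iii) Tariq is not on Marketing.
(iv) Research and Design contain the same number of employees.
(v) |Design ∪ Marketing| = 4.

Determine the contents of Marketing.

Marketing = {Chen, Fynn, Ivan, Nadia}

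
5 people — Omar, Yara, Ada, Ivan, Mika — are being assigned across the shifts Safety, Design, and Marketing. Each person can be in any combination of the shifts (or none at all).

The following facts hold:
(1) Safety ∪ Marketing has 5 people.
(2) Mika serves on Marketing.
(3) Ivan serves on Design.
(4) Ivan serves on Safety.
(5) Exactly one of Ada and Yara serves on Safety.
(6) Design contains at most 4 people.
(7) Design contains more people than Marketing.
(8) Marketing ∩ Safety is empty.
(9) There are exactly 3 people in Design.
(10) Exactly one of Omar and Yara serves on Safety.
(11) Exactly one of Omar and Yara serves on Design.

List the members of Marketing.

Marketing = {Mika, Yara}

From (2): Mika ∈ Marketing.
From (3): Ivan ∈ Design.
From (4): Ivan ∈ Safety.
(8) (disjoint): Ivan ∉ Marketing.
(8) (disjoint): Mika ∉ Safety.
Suppose Omar ∈ Marketing: no assignment then satisfies all the clues, so Omar ∉ Marketing.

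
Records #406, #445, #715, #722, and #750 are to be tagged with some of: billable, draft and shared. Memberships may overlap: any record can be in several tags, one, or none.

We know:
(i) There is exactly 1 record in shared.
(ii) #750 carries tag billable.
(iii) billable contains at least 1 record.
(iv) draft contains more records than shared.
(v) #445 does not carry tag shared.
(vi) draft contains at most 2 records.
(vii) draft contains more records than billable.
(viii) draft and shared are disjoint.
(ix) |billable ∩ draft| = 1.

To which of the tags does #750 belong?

From (ii): #750 ∈ billable.
From (v): #445 ∉ shared.
Suppose #750 ∉ draft: no assignment then satisfies all the clues, so #750 ∈ draft.

#750: billable, draft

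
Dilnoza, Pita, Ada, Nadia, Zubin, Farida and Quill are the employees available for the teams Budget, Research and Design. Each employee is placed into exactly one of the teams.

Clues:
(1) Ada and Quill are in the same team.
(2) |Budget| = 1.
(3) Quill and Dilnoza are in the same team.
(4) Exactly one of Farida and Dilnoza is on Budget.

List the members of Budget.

Budget = {Farida}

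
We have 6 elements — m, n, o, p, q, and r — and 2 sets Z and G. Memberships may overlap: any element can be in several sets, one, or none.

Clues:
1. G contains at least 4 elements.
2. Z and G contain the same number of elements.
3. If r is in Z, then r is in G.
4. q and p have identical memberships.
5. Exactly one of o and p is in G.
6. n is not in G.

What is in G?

From (6): n ∉ G.
Suppose m ∉ G: no assignment then satisfies all the clues, so m ∈ G.

G = {m, p, q, r}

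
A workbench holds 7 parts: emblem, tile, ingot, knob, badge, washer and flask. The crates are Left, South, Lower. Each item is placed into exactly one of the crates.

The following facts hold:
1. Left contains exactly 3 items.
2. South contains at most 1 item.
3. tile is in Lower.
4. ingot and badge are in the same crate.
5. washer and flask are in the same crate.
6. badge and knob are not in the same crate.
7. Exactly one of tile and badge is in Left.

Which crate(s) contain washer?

washer: Lower

From (3): tile ∈ Lower.
(7) (exactly one): badge ∈ Left.
(4): ingot matches badge: ingot ∈ Left.
(6): knob ∉ Left.
Suppose washer ∈ Left: no assignment then satisfies all the clues, so washer ∉ Left.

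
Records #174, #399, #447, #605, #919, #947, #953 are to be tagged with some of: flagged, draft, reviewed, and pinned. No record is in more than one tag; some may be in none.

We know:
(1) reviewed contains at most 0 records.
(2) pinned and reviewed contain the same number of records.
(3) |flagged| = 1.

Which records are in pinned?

pinned = {}

(1): reviewed already has 0, so the rest are out.
Suppose #174 ∈ pinned: no assignment then satisfies all the clues, so #174 ∉ pinned.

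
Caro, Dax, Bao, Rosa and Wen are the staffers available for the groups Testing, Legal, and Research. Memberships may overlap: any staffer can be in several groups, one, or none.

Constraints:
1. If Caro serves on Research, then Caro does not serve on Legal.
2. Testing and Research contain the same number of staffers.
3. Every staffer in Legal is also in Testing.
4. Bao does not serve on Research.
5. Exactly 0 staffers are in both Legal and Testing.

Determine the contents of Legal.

Legal = {}

From (4): Bao ∉ Research.
Suppose Caro ∈ Legal: no assignment then satisfies all the clues, so Caro ∉ Legal.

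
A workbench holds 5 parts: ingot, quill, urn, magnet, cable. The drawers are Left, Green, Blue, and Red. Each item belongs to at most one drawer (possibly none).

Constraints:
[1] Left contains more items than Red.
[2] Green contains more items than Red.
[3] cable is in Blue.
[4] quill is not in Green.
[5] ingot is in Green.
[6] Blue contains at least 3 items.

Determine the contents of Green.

Green = {ingot}

From (3): cable ∈ Blue.
From (4): quill ∉ Green.
From (5): ingot ∈ Green.
Suppose urn ∈ Green: no assignment then satisfies all the clues, so urn ∉ Green.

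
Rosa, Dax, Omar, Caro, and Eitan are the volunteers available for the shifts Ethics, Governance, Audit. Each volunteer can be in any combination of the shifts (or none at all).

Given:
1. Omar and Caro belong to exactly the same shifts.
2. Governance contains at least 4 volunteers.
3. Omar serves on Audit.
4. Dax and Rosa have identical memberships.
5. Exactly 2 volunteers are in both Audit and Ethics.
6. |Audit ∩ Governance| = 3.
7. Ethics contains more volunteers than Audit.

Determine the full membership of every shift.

Ethics = {Caro, Dax, Omar, Rosa}; Governance = {Caro, Dax, Eitan, Omar, Rosa}; Audit = {Caro, Eitan, Omar}

From (3): Omar ∈ Audit.
(1): Caro matches Omar: Caro ∈ Audit.
Suppose Rosa ∉ Ethics: no assignment then satisfies all the clues, so Rosa ∈ Ethics.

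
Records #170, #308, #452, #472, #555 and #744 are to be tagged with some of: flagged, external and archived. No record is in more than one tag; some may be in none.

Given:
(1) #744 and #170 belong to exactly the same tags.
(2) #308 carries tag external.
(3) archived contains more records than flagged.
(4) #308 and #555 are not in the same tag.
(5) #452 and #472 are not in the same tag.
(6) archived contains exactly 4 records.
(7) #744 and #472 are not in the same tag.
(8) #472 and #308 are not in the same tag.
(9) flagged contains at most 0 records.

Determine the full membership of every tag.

flagged = {}; external = {#308}; archived = {#170, #452, #555, #744}

From (2): #308 ∈ external.
(4): #555 ∉ external.
(8): #472 ∉ external.
(9): flagged already has 0, so the rest are out.
Suppose #170 ∈ external: no assignment then satisfies all the clues, so #170 ∉ external.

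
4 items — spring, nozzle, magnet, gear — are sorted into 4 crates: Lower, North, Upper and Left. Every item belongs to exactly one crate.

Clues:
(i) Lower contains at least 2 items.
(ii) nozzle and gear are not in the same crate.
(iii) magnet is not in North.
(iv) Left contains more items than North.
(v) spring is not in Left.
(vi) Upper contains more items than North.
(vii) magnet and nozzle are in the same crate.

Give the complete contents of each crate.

Lower = {magnet, nozzle}; North = {}; Upper = {spring}; Left = {gear}

From (iii): magnet ∉ North.
From (v): spring ∉ Left.
(vii): nozzle matches magnet: nozzle ∉ North.
Suppose spring ∈ Lower: no assignment then satisfies all the clues, so spring ∉ Lower.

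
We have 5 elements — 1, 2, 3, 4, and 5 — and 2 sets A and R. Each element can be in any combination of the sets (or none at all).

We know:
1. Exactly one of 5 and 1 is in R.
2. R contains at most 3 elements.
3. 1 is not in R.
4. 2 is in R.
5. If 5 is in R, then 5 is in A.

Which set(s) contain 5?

5: A, R

From (3): 1 ∉ R.
From (4): 2 ∈ R.
(1) (exactly one): 5 ∈ R.
(5): 5 ∈ A.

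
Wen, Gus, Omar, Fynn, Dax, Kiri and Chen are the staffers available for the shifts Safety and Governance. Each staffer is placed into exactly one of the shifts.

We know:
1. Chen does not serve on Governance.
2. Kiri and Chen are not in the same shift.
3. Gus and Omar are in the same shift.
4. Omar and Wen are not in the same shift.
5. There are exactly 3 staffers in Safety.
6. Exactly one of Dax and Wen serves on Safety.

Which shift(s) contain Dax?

Dax: Governance

From (1): Chen ∉ Governance.
Only one shift left: Chen ∈ Safety.
(2): Kiri ∉ Safety.
Only one shift left: Kiri ∈ Governance.
Suppose Dax ∈ Safety: no assignment then satisfies all the clues, so Dax ∉ Safety.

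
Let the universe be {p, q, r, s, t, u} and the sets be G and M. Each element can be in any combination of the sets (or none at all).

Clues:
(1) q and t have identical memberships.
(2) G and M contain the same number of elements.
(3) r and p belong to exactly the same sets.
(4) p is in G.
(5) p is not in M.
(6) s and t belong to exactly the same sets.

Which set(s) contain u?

u: G

From (4): p ∈ G.
From (5): p ∉ M.
(3): r matches p: r ∈ G.
(3): r matches p: r ∉ M.
Suppose u ∉ G: no assignment then satisfies all the clues, so u ∈ G.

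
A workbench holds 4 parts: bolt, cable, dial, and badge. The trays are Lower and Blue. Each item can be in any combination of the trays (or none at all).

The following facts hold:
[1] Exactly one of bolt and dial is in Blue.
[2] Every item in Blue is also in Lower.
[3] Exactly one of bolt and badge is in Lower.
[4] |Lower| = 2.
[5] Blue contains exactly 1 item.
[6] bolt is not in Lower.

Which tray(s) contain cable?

cable: none

From (6): bolt ∉ Lower.
(2) contrapositive: bolt ∉ Blue.
(3) (exactly one): badge ∈ Lower.
(1) (exactly one): dial ∈ Blue.
(2) with dial ∈ Blue: dial ∈ Lower.
(4): Lower already has 2, so the rest are out.
(5): Blue already has 1, so the rest are out.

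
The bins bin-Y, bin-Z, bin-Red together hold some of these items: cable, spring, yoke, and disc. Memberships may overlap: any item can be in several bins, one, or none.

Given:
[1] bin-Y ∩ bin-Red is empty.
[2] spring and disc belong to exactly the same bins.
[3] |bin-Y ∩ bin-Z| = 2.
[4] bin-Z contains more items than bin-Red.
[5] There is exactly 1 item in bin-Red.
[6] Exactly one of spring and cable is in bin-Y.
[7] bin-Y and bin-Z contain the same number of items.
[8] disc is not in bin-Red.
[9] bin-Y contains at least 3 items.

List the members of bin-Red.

bin-Red = {cable}

From (8): disc ∉ bin-Red.
(2): spring matches disc: spring ∉ bin-Red.
Suppose cable ∉ bin-Red: no assignment then satisfies all the clues, so cable ∈ bin-Red.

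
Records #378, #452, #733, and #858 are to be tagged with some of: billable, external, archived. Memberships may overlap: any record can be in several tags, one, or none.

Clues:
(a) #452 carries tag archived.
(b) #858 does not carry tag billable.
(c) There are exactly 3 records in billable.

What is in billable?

From (a): #452 ∈ archived.
From (b): #858 ∉ billable.
(c): only 3 candidates remain for billable, so all are in.

billable = {#378, #452, #733}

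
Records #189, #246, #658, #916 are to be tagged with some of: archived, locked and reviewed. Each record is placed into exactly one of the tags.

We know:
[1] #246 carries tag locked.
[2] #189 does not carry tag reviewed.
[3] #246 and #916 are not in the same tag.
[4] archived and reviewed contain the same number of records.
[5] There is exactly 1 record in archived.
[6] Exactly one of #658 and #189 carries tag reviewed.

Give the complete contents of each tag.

archived = {#916}; locked = {#189, #246}; reviewed = {#658}

From (1): #246 ∈ locked.
From (2): #189 ∉ reviewed.
(3): #916 ∉ locked.
(6) (exactly one): #658 ∈ reviewed.
Suppose #189 ∈ archived: no assignment then satisfies all the clues, so #189 ∉ archived.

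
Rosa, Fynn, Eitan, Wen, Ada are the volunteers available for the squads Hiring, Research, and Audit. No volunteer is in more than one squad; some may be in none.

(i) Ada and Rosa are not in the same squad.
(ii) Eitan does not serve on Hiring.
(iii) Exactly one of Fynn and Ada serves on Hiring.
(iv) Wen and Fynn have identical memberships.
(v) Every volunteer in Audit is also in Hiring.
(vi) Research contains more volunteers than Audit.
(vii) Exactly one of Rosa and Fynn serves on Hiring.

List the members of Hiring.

From (ii): Eitan ∉ Hiring.
(v) contrapositive: Eitan ∉ Audit.
Suppose Rosa ∈ Hiring: no assignment then satisfies all the clues, so Rosa ∉ Hiring.

Hiring = {Fynn, Wen}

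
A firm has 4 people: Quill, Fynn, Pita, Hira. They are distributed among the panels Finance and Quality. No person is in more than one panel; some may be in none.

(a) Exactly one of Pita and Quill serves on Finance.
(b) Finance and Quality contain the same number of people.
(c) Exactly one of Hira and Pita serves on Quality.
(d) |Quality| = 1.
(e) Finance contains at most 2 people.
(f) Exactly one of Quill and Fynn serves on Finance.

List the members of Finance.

Finance = {Quill}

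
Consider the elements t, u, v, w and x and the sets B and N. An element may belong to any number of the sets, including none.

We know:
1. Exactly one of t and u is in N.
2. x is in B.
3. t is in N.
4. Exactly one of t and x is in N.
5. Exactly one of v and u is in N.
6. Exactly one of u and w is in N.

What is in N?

N = {t, v, w}

From (2): x ∈ B.
From (3): t ∈ N.
(1) (exactly one): u ∉ N.
(4) (exactly one): x ∉ N.
(5) (exactly one): v ∈ N.
(6) (exactly one): w ∈ N.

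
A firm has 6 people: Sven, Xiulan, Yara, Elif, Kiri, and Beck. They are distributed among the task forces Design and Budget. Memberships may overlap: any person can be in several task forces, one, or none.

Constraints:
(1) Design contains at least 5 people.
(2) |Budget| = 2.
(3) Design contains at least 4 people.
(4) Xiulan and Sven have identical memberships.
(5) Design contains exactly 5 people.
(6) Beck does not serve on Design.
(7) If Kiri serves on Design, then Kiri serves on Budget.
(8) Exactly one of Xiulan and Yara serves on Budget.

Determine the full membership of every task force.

Design = {Elif, Kiri, Sven, Xiulan, Yara}; Budget = {Kiri, Yara}

From (6): Beck ∉ Design.
(1): only 5 candidates remain for Design, so all are in.
(7): Kiri ∈ Budget.
Suppose Sven ∈ Budget: no assignment then satisfies all the clues, so Sven ∉ Budget.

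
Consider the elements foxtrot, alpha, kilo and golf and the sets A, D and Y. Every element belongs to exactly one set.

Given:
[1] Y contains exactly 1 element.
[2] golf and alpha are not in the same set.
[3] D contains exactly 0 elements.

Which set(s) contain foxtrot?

(3): D already has 0, so the rest are out.
Suppose foxtrot ∉ A: no assignment then satisfies all the clues, so foxtrot ∈ A.

foxtrot: A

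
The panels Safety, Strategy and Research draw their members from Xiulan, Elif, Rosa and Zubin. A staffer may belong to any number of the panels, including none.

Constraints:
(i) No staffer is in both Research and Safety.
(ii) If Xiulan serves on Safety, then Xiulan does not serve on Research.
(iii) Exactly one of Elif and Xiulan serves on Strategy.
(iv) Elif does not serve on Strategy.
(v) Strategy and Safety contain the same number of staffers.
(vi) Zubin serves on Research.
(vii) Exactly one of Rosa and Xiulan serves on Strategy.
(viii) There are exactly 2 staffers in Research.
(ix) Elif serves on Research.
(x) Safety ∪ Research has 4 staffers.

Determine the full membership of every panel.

Safety = {Rosa, Xiulan}; Strategy = {Xiulan, Zubin}; Research = {Elif, Zubin}

From (iv): Elif ∉ Strategy.
From (vi): Zubin ∈ Research.
From (ix): Elif ∈ Research.
(i) (disjoint): Elif ∉ Safety.
(i) (disjoint): Zubin ∉ Safety.
(iii) (exactly one): Xiulan ∈ Strategy.
(vii) (exactly one): Rosa ∉ Strategy.
(viii): Research already has 2, so the rest are out.
Suppose Xiulan ∉ Safety: no assignment then satisfies all the clues, so Xiulan ∈ Safety.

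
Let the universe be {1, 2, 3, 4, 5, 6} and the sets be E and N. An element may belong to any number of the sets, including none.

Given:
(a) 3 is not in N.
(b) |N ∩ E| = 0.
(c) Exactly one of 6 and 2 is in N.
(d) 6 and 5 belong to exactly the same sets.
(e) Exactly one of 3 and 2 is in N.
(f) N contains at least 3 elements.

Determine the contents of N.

From (a): 3 ∉ N.
(e) (exactly one): 2 ∈ N.
(c) (exactly one): 6 ∉ N.
(d): 5 matches 6: 5 ∉ N.
(f): only 3 candidates remain for N, so all are in.

N = {1, 2, 4}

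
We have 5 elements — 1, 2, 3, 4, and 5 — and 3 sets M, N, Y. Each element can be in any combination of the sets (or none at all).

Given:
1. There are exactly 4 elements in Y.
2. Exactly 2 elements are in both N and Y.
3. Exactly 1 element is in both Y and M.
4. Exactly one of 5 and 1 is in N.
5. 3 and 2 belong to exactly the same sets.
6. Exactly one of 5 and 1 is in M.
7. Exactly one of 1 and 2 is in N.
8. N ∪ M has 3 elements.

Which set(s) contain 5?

5: M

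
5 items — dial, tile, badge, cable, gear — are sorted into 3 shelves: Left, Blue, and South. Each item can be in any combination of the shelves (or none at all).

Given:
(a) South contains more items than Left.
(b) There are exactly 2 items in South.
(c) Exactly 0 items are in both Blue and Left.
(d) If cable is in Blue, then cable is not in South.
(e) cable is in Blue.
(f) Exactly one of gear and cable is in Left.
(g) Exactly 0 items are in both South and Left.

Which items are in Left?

From (e): cable ∈ Blue.
(d): cable ∉ South.
Suppose dial ∈ Left: no assignment then satisfies all the clues, so dial ∉ Left.

Left = {gear}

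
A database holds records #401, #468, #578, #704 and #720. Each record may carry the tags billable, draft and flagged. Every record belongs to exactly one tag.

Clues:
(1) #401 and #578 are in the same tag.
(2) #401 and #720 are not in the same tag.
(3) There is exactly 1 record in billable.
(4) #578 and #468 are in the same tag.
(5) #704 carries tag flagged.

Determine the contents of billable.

billable = {#720}

From (5): #704 ∈ flagged.
Suppose #401 ∈ billable: no assignment then satisfies all the clues, so #401 ∉ billable.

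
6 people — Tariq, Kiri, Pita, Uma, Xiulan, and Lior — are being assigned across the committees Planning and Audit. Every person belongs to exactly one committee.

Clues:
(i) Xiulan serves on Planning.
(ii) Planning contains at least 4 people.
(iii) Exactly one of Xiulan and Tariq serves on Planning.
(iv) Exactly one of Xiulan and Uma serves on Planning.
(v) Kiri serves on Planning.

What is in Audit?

From (i): Xiulan ∈ Planning.
From (v): Kiri ∈ Planning.
(iii) (exactly one): Tariq ∉ Planning.
(iv) (exactly one): Uma ∉ Planning.
Only one committee left: Tariq ∈ Audit.
Only one committee left: Uma ∈ Audit.
(ii): only 4 candidates remain for Planning, so all are in.

Audit = {Tariq, Uma}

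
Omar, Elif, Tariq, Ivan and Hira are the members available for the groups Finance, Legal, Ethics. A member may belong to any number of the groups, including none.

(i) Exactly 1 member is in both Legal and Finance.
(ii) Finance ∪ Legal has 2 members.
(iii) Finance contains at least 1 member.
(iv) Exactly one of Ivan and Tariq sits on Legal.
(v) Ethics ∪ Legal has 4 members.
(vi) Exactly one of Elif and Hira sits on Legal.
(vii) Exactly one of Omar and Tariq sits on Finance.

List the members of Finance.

Finance = {Tariq}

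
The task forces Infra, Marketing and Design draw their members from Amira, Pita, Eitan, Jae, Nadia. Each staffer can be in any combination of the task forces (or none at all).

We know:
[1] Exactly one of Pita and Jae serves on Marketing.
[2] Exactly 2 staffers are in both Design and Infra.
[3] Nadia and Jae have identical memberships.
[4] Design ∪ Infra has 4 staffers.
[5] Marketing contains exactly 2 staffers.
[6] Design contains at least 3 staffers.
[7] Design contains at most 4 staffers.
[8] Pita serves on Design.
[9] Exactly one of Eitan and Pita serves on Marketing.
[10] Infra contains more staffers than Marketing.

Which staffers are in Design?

Design = {Jae, Nadia, Pita}

From (8): Pita ∈ Design.
Suppose Amira ∈ Design: no assignment then satisfies all the clues, so Amira ∉ Design.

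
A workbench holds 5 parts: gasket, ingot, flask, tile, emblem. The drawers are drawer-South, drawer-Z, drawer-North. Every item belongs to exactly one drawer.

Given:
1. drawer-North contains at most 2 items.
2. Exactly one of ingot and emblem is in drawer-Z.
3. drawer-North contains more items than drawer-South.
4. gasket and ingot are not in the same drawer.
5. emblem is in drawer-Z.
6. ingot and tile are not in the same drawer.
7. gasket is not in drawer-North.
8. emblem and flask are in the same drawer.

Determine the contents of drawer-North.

drawer-North = {ingot}

From (5): emblem ∈ drawer-Z.
From (7): gasket ∉ drawer-North.
(2) (exactly one): ingot ∉ drawer-Z.
(8): flask matches emblem: flask ∉ drawer-South.
(8): flask matches emblem: flask ∈ drawer-Z.
Suppose ingot ∉ drawer-North: no assignment then satisfies all the clues, so ingot ∈ drawer-North.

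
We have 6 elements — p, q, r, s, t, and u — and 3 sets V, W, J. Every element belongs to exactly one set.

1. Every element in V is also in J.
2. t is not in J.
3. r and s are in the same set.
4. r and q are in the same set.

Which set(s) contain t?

From (2): t ∉ J.
(1) contrapositive: t ∉ V.
Only one set left: t ∈ W.

t: W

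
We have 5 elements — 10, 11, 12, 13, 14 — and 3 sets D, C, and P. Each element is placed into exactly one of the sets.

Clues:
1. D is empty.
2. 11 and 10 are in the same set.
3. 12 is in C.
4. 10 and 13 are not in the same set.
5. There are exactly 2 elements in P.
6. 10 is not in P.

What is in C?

From (3): 12 ∈ C.
From (6): 10 ∉ P.
(1): D already has 0, so the rest are out.
(2): 11 matches 10: 11 ∉ P.
(5): only 2 candidates remain for P, so all are in.
Only one set left: 10 ∈ C.
Only one set left: 11 ∈ C.

C = {10, 11, 12}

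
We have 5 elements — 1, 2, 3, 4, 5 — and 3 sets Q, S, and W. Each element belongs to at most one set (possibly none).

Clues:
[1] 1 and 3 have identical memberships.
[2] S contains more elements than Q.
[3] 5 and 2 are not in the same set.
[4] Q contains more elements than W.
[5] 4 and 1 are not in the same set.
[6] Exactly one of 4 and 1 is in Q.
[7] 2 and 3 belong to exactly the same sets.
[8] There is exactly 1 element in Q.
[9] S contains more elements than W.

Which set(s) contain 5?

5: none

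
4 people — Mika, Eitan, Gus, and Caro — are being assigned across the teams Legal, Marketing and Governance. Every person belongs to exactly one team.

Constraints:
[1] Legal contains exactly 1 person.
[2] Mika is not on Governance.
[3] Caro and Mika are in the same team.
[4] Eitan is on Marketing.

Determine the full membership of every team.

Legal = {Gus}; Marketing = {Caro, Eitan, Mika}; Governance = {}

From (2): Mika ∉ Governance.
From (4): Eitan ∈ Marketing.
(3): Caro matches Mika: Caro ∉ Governance.
Suppose Mika ∈ Legal: no assignment then satisfies all the clues, so Mika ∉ Legal.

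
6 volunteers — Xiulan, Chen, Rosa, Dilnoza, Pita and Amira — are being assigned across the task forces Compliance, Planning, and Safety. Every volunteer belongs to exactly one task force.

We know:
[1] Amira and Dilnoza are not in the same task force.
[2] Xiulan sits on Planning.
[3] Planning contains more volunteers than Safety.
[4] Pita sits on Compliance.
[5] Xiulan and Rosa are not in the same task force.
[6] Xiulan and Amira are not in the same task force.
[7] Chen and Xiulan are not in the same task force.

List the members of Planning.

Planning = {Dilnoza, Xiulan}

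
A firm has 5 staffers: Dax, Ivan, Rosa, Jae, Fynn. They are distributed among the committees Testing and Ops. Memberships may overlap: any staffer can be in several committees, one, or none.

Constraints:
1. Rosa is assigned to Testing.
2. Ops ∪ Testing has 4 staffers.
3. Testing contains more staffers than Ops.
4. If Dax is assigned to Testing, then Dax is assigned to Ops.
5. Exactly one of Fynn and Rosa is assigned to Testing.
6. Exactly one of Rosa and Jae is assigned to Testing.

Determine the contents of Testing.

Testing = {Dax, Ivan, Rosa}

From (1): Rosa ∈ Testing.
(5) (exactly one): Fynn ∉ Testing.
(6) (exactly one): Jae ∉ Testing.
Suppose Dax ∉ Testing: no assignment then satisfies all the clues, so Dax ∈ Testing.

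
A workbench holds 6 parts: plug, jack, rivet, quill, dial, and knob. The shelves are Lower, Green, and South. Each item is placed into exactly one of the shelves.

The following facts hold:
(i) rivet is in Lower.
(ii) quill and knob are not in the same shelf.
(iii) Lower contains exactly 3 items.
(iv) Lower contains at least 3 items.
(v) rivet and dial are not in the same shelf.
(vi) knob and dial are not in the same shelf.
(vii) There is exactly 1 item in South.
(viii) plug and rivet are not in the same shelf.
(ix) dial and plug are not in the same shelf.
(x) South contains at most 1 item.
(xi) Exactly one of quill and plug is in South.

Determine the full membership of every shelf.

Lower = {jack, knob, rivet}; Green = {dial, quill}; South = {plug}

From (i): rivet ∈ Lower.
(v): dial ∉ Lower.
(viii): plug ∉ Lower.
Suppose plug ∈ Green: no assignment then satisfies all the clues, so plug ∉ Green.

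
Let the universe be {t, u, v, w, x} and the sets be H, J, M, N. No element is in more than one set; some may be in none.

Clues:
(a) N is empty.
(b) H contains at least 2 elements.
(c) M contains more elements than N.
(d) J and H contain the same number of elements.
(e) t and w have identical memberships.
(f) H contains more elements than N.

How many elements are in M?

1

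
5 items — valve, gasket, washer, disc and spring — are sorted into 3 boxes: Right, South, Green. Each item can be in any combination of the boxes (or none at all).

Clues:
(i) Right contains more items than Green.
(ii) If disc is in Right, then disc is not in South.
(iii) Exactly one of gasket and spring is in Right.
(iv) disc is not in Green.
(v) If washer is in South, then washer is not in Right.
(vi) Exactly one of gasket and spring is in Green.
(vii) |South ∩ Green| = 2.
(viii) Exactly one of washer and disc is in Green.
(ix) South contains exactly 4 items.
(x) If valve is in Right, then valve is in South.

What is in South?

South = {gasket, spring, valve, washer}

From (iv): disc ∉ Green.
(viii) (exactly one): washer ∈ Green.
Suppose valve ∉ South: no assignment then satisfies all the clues, so valve ∈ South.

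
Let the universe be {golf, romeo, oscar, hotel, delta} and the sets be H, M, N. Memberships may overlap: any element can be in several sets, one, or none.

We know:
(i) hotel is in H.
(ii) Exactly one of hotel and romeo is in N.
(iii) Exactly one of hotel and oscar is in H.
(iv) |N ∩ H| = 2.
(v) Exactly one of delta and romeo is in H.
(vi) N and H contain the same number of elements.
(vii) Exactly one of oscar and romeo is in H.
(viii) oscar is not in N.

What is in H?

H = {golf, hotel, romeo}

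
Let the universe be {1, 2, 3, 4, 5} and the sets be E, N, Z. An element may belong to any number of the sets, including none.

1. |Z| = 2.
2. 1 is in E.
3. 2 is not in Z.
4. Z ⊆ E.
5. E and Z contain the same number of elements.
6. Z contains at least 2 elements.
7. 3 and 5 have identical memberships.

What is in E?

E = {1, 4}

From (2): 1 ∈ E.
From (3): 2 ∉ Z.
Suppose 2 ∈ E: no assignment then satisfies all the clues, so 2 ∉ E.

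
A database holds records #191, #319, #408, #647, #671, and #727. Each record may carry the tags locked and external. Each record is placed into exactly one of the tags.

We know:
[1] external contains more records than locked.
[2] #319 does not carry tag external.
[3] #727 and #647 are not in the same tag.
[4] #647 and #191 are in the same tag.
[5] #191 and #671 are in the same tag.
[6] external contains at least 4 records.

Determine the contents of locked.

locked = {#319, #727}

From (2): #319 ∉ external.
Only one tag left: #319 ∈ locked.
Suppose #191 ∈ locked: no assignment then satisfies all the clues, so #191 ∉ locked.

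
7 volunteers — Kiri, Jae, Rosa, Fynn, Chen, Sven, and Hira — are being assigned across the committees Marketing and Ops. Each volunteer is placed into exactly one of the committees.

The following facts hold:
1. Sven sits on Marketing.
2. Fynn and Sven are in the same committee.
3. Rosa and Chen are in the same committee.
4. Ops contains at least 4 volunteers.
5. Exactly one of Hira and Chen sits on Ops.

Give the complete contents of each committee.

Marketing = {Fynn, Hira, Sven}; Ops = {Chen, Jae, Kiri, Rosa}

From (1): Sven ∈ Marketing.
(2): Fynn matches Sven: Fynn ∈ Marketing.
Suppose Kiri ∈ Marketing: no assignment then satisfies all the clues, so Kiri ∉ Marketing.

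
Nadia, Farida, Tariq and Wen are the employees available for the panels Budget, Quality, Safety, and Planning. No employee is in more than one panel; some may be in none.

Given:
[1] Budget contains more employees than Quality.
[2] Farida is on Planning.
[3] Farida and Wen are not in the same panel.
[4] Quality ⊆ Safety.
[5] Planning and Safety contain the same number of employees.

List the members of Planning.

From (2): Farida ∈ Planning.
(3): Wen ∉ Planning.
Suppose Nadia ∈ Planning: no assignment then satisfies all the clues, so Nadia ∉ Planning.

Planning = {Farida}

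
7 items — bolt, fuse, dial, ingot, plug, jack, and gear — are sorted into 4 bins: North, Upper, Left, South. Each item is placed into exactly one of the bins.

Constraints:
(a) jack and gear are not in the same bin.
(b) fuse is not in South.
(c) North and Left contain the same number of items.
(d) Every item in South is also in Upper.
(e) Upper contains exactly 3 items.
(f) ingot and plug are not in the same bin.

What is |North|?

2

From (b): fuse ∉ South.
Suppose bolt ∈ South: no assignment then satisfies all the clues, so bolt ∉ South.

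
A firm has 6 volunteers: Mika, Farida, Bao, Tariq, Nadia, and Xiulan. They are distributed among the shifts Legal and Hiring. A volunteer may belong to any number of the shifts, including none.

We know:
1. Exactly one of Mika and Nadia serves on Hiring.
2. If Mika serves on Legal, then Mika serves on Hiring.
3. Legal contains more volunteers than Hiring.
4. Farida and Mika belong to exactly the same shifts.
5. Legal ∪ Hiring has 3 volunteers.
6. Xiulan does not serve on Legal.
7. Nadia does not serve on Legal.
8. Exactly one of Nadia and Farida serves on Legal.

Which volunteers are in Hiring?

From (6): Xiulan ∉ Legal.
From (7): Nadia ∉ Legal.
(8) (exactly one): Farida ∈ Legal.
(4): Mika matches Farida: Mika ∈ Legal.
(2): Mika ∈ Hiring.
(4): Farida matches Mika: Farida ∈ Hiring.
(1) (exactly one): Nadia ∉ Hiring.
Suppose Bao ∈ Hiring: no assignment then satisfies all the clues, so Bao ∉ Hiring.

Hiring = {Farida, Mika}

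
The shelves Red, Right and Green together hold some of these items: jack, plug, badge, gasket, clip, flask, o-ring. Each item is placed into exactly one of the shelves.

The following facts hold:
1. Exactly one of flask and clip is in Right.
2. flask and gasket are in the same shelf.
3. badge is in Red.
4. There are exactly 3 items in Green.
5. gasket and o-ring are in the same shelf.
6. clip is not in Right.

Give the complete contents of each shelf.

Red = {badge}; Right = {flask, gasket, o-ring}; Green = {clip, jack, plug}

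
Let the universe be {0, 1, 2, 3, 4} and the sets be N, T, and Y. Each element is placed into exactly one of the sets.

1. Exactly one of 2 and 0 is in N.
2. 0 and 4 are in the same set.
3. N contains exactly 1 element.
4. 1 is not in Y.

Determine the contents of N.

N = {2}

From (4): 1 ∉ Y.
Suppose 0 ∈ N: no assignment then satisfies all the clues, so 0 ∉ N.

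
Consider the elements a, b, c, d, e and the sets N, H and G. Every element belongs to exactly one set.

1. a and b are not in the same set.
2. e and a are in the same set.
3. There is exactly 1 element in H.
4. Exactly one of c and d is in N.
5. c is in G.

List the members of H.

H = {b}

From (5): c ∈ G.
(4) (exactly one): d ∈ N.
Suppose a ∈ H: no assignment then satisfies all the clues, so a ∉ H.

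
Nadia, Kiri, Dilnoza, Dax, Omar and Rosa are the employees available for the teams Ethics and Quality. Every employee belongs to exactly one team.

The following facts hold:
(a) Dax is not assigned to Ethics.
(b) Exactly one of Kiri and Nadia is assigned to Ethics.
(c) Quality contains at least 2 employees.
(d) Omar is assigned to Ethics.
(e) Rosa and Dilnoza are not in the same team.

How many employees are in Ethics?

3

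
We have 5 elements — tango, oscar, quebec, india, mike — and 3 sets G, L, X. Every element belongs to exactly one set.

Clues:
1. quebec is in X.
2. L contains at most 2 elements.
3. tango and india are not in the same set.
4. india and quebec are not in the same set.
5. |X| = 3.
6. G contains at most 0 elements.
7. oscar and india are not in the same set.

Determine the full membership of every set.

G = {}; L = {india, mike}; X = {oscar, quebec, tango}

From (1): quebec ∈ X.
(4): india ∉ X.
(6): G already has 0, so the rest are out.
Only one set left: india ∈ L.
(3): tango ∉ L.
(7): oscar ∉ L.
Only one set left: tango ∈ X.
Only one set left: oscar ∈ X.
(5): X already has 3, so the rest are out.
Only one set left: mike ∈ L.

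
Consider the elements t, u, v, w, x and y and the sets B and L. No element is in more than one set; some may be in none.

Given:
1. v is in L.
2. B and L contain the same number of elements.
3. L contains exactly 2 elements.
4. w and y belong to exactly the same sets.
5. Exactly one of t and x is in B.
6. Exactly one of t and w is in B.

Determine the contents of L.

L = {v, x}

From (1): v ∈ L.
Suppose t ∈ L: no assignment then satisfies all the clues, so t ∉ L.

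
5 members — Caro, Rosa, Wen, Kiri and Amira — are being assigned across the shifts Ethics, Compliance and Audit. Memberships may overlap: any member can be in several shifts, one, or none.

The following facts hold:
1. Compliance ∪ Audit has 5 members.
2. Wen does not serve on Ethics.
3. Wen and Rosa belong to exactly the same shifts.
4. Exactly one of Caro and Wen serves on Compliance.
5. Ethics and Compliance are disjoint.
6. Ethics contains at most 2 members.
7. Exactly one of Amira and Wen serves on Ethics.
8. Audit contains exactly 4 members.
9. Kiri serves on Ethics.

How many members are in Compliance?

1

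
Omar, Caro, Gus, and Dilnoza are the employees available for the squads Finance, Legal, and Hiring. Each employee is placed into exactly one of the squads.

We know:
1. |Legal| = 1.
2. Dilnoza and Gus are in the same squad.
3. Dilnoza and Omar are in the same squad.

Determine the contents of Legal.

Legal = {Caro}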